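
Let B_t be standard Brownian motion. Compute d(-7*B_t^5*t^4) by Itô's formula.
d(-7*B_t^5*t^4) = (B_t^3*t^3*(-28*B_t^2 - 70*t)) dt + (-35*B_t^4*t^4) dB_t

Itô's formula for f(t, x): d f(t, B_t) = (f_t + (1/2) f_xx) dt + f_x dB_t. Compute partials of f(t, x) = -7*t^4*x^5:
  f_t(t,x)  = -28*t^3*x^5
  f_x(t,x)  = -35*t^4*x^4
  f_xx(t,x) = -140*t^4*x^3
Assemble drift = f_t + (1/2) f_xx = t^3*x^3*(-70*t - 28*x^2) and diffusion = f_x = -35*t^4*x^4. Substituting x = B_t:
  d(-7*B_t^5*t^4) = (B_t^3*t^3*(-28*B_t^2 - 70*t)) dt + (-35*B_t^4*t^4) dB_t.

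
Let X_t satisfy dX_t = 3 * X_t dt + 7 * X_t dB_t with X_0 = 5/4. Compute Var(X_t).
Var(X_t) = 25*(exp(49*t) - 1)*exp(6*t)/16

For GBM dX = mu X dt + sigma X dB with X_0 = x_0, apply Itô to Y = log X: dY = (mu - sigma^2/2) dt + sigma dB, so Y_t = log(x_0) + (mu - sigma^2/2) t + sigma B_t and hence X_t = x_0 * exp((mu - sigma^2/2) t + sigma B_t).
With mu = 3, sigma = 7, x_0 = 5/4, this gives:
  X_t = 5/4 * exp((-43/2) * t + (7) * B_t).
Since sigma*B_t ~ Normal(0, sigma^2 t), E[exp(sigma*B_t)] = exp(sigma^2 t / 2); so E[X_t] = x_0 * exp((mu - sigma^2/2) t) * exp(sigma^2 t / 2) = x_0 * exp(mu t) = 5*exp(3*t)/4.
Var(X_t) = E[X_t^2] - (E[X_t])^2 = x_0^2 * exp(2 mu t) * (exp(sigma^2 t) - 1) = 25*(exp(49*t) - 1)*exp(6*t)/16.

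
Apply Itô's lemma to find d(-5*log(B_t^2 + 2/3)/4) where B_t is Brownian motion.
d(-5*log(B_t^2 + 2/3)/4) = (15*(3*B_t^2 - 2)/(4*(3*B_t^2 + 2)^2)) dt + (-15*B_t/(6*B_t^2 + 4)) dB_t

Itô's formula for f(B_t) gives d f(B_t) = f'(B_t) dB_t + (1/2) f''(B_t) dt. Compute derivatives of f(x) = -5*log(x^2 + 2/3)/4:
  f'(x)  = -15*x/(6*x^2 + 4)
  f''(x) = 15*(3*x^2 - 2)/(2*(3*x^2 + 2)^2)
Substitute x = B_t and multiply the f'' term by 1/2:
  drift     = (1/2) * (15*(3*x^2 - 2)/(2*(3*x^2 + 2)^2)) evaluated at B_t = 15*(3*B_t^2 - 2)/(4*(3*B_t^2 + 2)^2)
  diffusion = (-15*x/(6*x^2 + 4)) evaluated at B_t = -15*B_t/(6*B_t^2 + 4)
Therefore d(-5*log(B_t^2 + 2/3)/4) = (15*(3*B_t^2 - 2)/(4*(3*B_t^2 + 2)^2)) dt + (-15*B_t/(6*B_t^2 + 4)) dB_t.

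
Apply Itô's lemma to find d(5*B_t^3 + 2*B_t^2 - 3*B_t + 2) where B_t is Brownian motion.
d(5*B_t^3 + 2*B_t^2 - 3*B_t + 2) = (15*B_t + 2) dt + (15*B_t^2 + 4*B_t - 3) dB_t

Itô's formula for f(B_t) gives d f(B_t) = f'(B_t) dB_t + (1/2) f''(B_t) dt. Compute derivatives of f(x) = 5*x^3 + 2*x^2 - 3*x + 2:
  f'(x)  = 15*x^2 + 4*x - 3
  f''(x) = 30*x + 4
Substitute x = B_t and multiply the f'' term by 1/2:
  drift     = (1/2) * (30*x + 4) evaluated at B_t = 15*B_t + 2
  diffusion = (15*x^2 + 4*x - 3) evaluated at B_t = 15*B_t^2 + 4*B_t - 3
Therefore d(5*B_t^3 + 2*B_t^2 - 3*B_t + 2) = (15*B_t + 2) dt + (15*B_t^2 + 4*B_t - 3) dB_t.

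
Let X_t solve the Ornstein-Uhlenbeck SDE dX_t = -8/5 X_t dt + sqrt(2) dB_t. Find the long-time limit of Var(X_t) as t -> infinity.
lim Var(X_t) = 5/8

The OU SDE dX = -theta X dt + sigma dB admits the integrating factor exp(theta t): d(exp(theta t) X_t) = sigma exp(theta t) dB_t. Integrating from 0 to t gives X_t = x_0 * exp(-theta t) + sigma * int_0^t exp(-theta (t-s)) dB_s for any initial x_0. The Itô integral has variance (by the Itô isometry) sigma^2 * int_0^t exp(-2 theta (t - s)) ds = sigma^2 * (1 - exp(-2 theta t)) / (2 theta), independent of x_0.
With theta = 8/5, sigma = sqrt(2):
  Var(X_t) = (sqrt(2))^2 * (1 - exp(-2*8/5 t)) / (2 * 8/5) = 5/8 - 5*exp(-16*t/5)/8.
As t -> infinity, exp(-2*8/5 t) -> 0, so the stationary variance is sigma^2 / (2 theta) = 5/8.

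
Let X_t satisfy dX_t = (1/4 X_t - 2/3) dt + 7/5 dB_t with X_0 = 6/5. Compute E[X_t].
E[X_t] = 8/3 - 22*exp(t/4)/15

Taking expectations and using E[dB_t] = 0, the mean m(t) = E[X_t] satisfies the ODE m'(t) = a m(t) + b with m(0) = x_0. With a = 1/4, b = -2/3, x_0 = 6/5, the solution is
  m(t) = x_0 * exp(a t) + (b/a) * (exp(a t) - 1)
       = (6/5) * exp((1/4) t) + ((-2/3)/(1/4)) * (exp((1/4) t) - 1)
       = 8/3 - 22*exp(t/4)/15.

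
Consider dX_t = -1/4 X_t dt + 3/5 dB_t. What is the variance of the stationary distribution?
lim Var(X_t) = 18/25

The OU SDE dX = -theta X dt + sigma dB admits the integrating factor exp(theta t): d(exp(theta t) X_t) = sigma exp(theta t) dB_t. Integrating from 0 to t gives X_t = x_0 * exp(-theta t) + sigma * int_0^t exp(-theta (t-s)) dB_s for any initial x_0. The Itô integral has variance (by the Itô isometry) sigma^2 * int_0^t exp(-2 theta (t - s)) ds = sigma^2 * (1 - exp(-2 theta t)) / (2 theta), independent of x_0.
With theta = 1/4, sigma = 3/5:
  Var(X_t) = (3/5)^2 * (1 - exp(-2*1/4 t)) / (2 * 1/4) = 18/25 - 18*exp(-t/2)/25.
As t -> infinity, exp(-2*1/4 t) -> 0, so the stationary variance is sigma^2 / (2 theta) = 18/25.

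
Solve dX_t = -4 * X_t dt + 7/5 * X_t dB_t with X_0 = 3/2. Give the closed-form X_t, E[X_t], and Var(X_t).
X_t = 3/2 * exp((-249/50) t + (7/5) B_t); E[X_t] = 3*exp(-4*t)/2; Var(X_t) = (9*exp(49*t/25) - 9)*exp(-8*t)/4

For GBM dX = mu X dt + sigma X dB with X_0 = x_0, apply Itô to Y = log X: dY = (mu - sigma^2/2) dt + sigma dB, so Y_t = log(x_0) + (mu - sigma^2/2) t + sigma B_t and hence X_t = x_0 * exp((mu - sigma^2/2) t + sigma B_t).
With mu = -4, sigma = 7/5, x_0 = 3/2, this gives:
  X_t = 3/2 * exp((-249/50) * t + (7/5) * B_t).
Since sigma*B_t ~ Normal(0, sigma^2 t), E[exp(sigma*B_t)] = exp(sigma^2 t / 2); so E[X_t] = x_0 * exp((mu - sigma^2/2) t) * exp(sigma^2 t / 2) = x_0 * exp(mu t) = 3*exp(-4*t)/2.
Var(X_t) = E[X_t^2] - (E[X_t])^2 = x_0^2 * exp(2 mu t) * (exp(sigma^2 t) - 1) = (9*exp(49*t/25) - 9)*exp(-8*t)/4.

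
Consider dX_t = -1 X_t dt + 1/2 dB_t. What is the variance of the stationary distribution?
lim Var(X_t) = 1/8

The OU SDE dX = -theta X dt + sigma dB admits the integrating factor exp(theta t): d(exp(theta t) X_t) = sigma exp(theta t) dB_t. Integrating from 0 to t gives X_t = x_0 * exp(-theta t) + sigma * int_0^t exp(-theta (t-s)) dB_s for any initial x_0. The Itô integral has variance (by the Itô isometry) sigma^2 * int_0^t exp(-2 theta (t - s)) ds = sigma^2 * (1 - exp(-2 theta t)) / (2 theta), independent of x_0.
With theta = 1, sigma = 1/2:
  Var(X_t) = (1/2)^2 * (1 - exp(-2*1 t)) / (2 * 1) = 1/8 - exp(-2*t)/8.
As t -> infinity, exp(-2*1 t) -> 0, so the stationary variance is sigma^2 / (2 theta) = 1/8.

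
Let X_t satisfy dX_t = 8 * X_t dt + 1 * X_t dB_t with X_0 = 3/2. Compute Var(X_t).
Var(X_t) = 9*(exp(t) - 1)*exp(16*t)/4

For GBM dX = mu X dt + sigma X dB with X_0 = x_0, apply Itô to Y = log X: dY = (mu - sigma^2/2) dt + sigma dB, so Y_t = log(x_0) + (mu - sigma^2/2) t + sigma B_t and hence X_t = x_0 * exp((mu - sigma^2/2) t + sigma B_t).
With mu = 8, sigma = 1, x_0 = 3/2, this gives:
  X_t = 3/2 * exp((15/2) * t + (1) * B_t).
Since sigma*B_t ~ Normal(0, sigma^2 t), E[exp(sigma*B_t)] = exp(sigma^2 t / 2); so E[X_t] = x_0 * exp((mu - sigma^2/2) t) * exp(sigma^2 t / 2) = x_0 * exp(mu t) = 3*exp(8*t)/2.
Var(X_t) = E[X_t^2] - (E[X_t])^2 = x_0^2 * exp(2 mu t) * (exp(sigma^2 t) - 1) = 9*(exp(t) - 1)*exp(16*t)/4.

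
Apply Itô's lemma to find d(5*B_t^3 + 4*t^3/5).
d(5*B_t^3 + 4*t^3/5) = (15*B_t + 12*t^2/5) dt + (15*B_t^2) dB_t

Itô's formula for f(t, x): d f(t, B_t) = (f_t + (1/2) f_xx) dt + f_x dB_t. Compute partials of f(t, x) = 4*t^3/5 + 5*x^3:
  f_t(t,x)  = 12*t^2/5
  f_x(t,x)  = 15*x^2
  f_xx(t,x) = 30*x
Assemble drift = f_t + (1/2) f_xx = 12*t^2/5 + 15*x and diffusion = f_x = 15*x^2. Substituting x = B_t:
  d(5*B_t^3 + 4*t^3/5) = (15*B_t + 12*t^2/5) dt + (15*B_t^2) dB_t.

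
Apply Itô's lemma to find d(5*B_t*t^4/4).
d(5*B_t*t^4/4) = (5*B_t*t^3) dt + (5*t^4/4) dB_t

Itô's formula for f(t, x): d f(t, B_t) = (f_t + (1/2) f_xx) dt + f_x dB_t. Compute partials of f(t, x) = 5*t^4*x/4:
  f_t(t,x)  = 5*t^3*x
  f_x(t,x)  = 5*t^4/4
  f_xx(t,x) = 0
Assemble drift = f_t + (1/2) f_xx = 5*t^3*x and diffusion = f_x = 5*t^4/4. Substituting x = B_t:
  d(5*B_t*t^4/4) = (5*B_t*t^3) dt + (5*t^4/4) dB_t.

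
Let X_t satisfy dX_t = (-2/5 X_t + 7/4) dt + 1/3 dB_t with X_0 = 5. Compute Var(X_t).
Var(X_t) = 5/36 - 5*exp(-4*t/5)/36

The variance V(t) = Var(X_t) satisfies V'(t) = 2 a V(t) + c^2 with V(0) = 0 (drift coefficient is linear in X, diffusion is constant). With a = -2/5, c = 1/3, the solution is
  V(t) = (c^2 / (2 a)) * (exp(2 a t) - 1)
       = ((1/3)^2 / (2*(-2/5))) * (exp((-4/5) t) - 1)
       = 5/36 - 5*exp(-4*t/5)/36.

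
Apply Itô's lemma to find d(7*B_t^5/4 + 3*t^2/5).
d(7*B_t^5/4 + 3*t^2/5) = (35*B_t^3/2 + 6*t/5) dt + (35*B_t^4/4) dB_t

Itô's formula for f(t, x): d f(t, B_t) = (f_t + (1/2) f_xx) dt + f_x dB_t. Compute partials of f(t, x) = 3*t^2/5 + 7*x^5/4:
  f_t(t,x)  = 6*t/5
  f_x(t,x)  = 35*x^4/4
  f_xx(t,x) = 35*x^3
Assemble drift = f_t + (1/2) f_xx = 6*t/5 + 35*x^3/2 and diffusion = f_x = 35*x^4/4. Substituting x = B_t:
  d(7*B_t^5/4 + 3*t^2/5) = (35*B_t^3/2 + 6*t/5) dt + (35*B_t^4/4) dB_t.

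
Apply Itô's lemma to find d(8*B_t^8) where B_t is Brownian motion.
d(8*B_t^8) = (224*B_t^6) dt + (64*B_t^7) dB_t

Itô's formula for f(B_t) gives d f(B_t) = f'(B_t) dB_t + (1/2) f''(B_t) dt. Compute derivatives of f(x) = 8*x^8:
  f'(x)  = 64*x^7
  f''(x) = 448*x^6
Substitute x = B_t and multiply the f'' term by 1/2:
  drift     = (1/2) * (448*x^6) evaluated at B_t = 224*B_t^6
  diffusion = (64*x^7) evaluated at B_t = 64*B_t^7
Therefore d(8*B_t^8) = (224*B_t^6) dt + (64*B_t^7) dB_t.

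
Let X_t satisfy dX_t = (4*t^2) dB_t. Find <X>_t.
<X>_t = 16*t^5/5

For an Itô process dX_t = a(t) dt + b(t) dB_t, the quadratic variation is <X>_t = int_0^t b(s)^2 ds (the drift term does not contribute). Here b(s) = 4*s^2, so
  b(s)^2 = 16*s^4.
Integrating from 0 to t:
  <X>_t = int_0^t (16*s^4) ds = 16*t^5/5.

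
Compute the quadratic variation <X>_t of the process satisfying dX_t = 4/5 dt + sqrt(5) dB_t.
<X>_t = 5*t

For an Itô process dX_t = a(t) dt + b(t) dB_t, the quadratic variation is <X>_t = int_0^t b(s)^2 ds (the drift term does not contribute). Here b(s) = sqrt(5), so
  b(s)^2 = 5.
Integrating from 0 to t:
  <X>_t = int_0^t (5) ds = 5*t.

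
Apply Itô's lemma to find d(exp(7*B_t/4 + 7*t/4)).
d(exp(7*B_t/4 + 7*t/4)) = (105*exp(7*B_t/4 + 7*t/4)/32) dt + (7*exp(7*B_t/4 + 7*t/4)/4) dB_t

Itô's formula for f(t, x): d f(t, B_t) = (f_t + (1/2) f_xx) dt + f_x dB_t. Compute partials of f(t, x) = exp(7*t/4 + 7*x/4):
  f_t(t,x)  = 7*exp(7*t/4 + 7*x/4)/4
  f_x(t,x)  = 7*exp(7*t/4 + 7*x/4)/4
  f_xx(t,x) = 49*exp(7*t/4 + 7*x/4)/16
Assemble drift = f_t + (1/2) f_xx = 105*exp(7*t/4 + 7*x/4)/32 and diffusion = f_x = 7*exp(7*t/4 + 7*x/4)/4. Substituting x = B_t:
  d(exp(7*B_t/4 + 7*t/4)) = (105*exp(7*B_t/4 + 7*t/4)/32) dt + (7*exp(7*B_t/4 + 7*t/4)/4) dB_t.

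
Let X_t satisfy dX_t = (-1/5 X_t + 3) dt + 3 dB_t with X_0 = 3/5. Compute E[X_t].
E[X_t] = 15 - 72*exp(-t/5)/5

Taking expectations and using E[dB_t] = 0, the mean m(t) = E[X_t] satisfies the ODE m'(t) = a m(t) + b with m(0) = x_0. With a = -1/5, b = 3, x_0 = 3/5, the solution is
  m(t) = x_0 * exp(a t) + (b/a) * (exp(a t) - 1)
       = (3/5) * exp((-1/5) t) + (3/(-1/5)) * (exp((-1/5) t) - 1)
       = 15 - 72*exp(-t/5)/5.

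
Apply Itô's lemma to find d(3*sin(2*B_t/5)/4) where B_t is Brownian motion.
d(3*sin(2*B_t/5)/4) = (-3*sin(2*B_t/5)/50) dt + (3*cos(2*B_t/5)/10) dB_t

Itô's formula for f(B_t) gives d f(B_t) = f'(B_t) dB_t + (1/2) f''(B_t) dt. Compute derivatives of f(x) = 3*sin(2*x/5)/4:
  f'(x)  = 3*cos(2*x/5)/10
  f''(x) = -3*sin(2*x/5)/25
Substitute x = B_t and multiply the f'' term by 1/2:
  drift     = (1/2) * (-3*sin(2*x/5)/25) evaluated at B_t = -3*sin(2*B_t/5)/50
  diffusion = (3*cos(2*x/5)/10) evaluated at B_t = 3*cos(2*B_t/5)/10
Therefore d(3*sin(2*B_t/5)/4) = (-3*sin(2*B_t/5)/50) dt + (3*cos(2*B_t/5)/10) dB_t.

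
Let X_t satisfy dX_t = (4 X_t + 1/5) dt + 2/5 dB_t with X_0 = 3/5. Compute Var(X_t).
Var(X_t) = exp(8*t)/50 - 1/50

The variance V(t) = Var(X_t) satisfies V'(t) = 2 a V(t) + c^2 with V(0) = 0 (drift coefficient is linear in X, diffusion is constant). With a = 4, c = 2/5, the solution is
  V(t) = (c^2 / (2 a)) * (exp(2 a t) - 1)
       = ((2/5)^2 / (2*4)) * (exp(8 t) - 1)
       = exp(8*t)/50 - 1/50.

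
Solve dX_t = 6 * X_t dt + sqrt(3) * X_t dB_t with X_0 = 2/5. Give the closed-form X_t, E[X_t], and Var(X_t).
X_t = 2/5 * exp((9/2) t + (sqrt(3)) B_t); E[X_t] = 2*exp(6*t)/5; Var(X_t) = 4*(exp(3*t) - 1)*exp(12*t)/25

For GBM dX = mu X dt + sigma X dB with X_0 = x_0, apply Itô to Y = log X: dY = (mu - sigma^2/2) dt + sigma dB, so Y_t = log(x_0) + (mu - sigma^2/2) t + sigma B_t and hence X_t = x_0 * exp((mu - sigma^2/2) t + sigma B_t).
With mu = 6, sigma = sqrt(3), x_0 = 2/5, this gives:
  X_t = 2/5 * exp((9/2) * t + (sqrt(3)) * B_t).
Since sigma*B_t ~ Normal(0, sigma^2 t), E[exp(sigma*B_t)] = exp(sigma^2 t / 2); so E[X_t] = x_0 * exp((mu - sigma^2/2) t) * exp(sigma^2 t / 2) = x_0 * exp(mu t) = 2*exp(6*t)/5.
Var(X_t) = E[X_t^2] - (E[X_t])^2 = x_0^2 * exp(2 mu t) * (exp(sigma^2 t) - 1) = 4*(exp(3*t) - 1)*exp(12*t)/25.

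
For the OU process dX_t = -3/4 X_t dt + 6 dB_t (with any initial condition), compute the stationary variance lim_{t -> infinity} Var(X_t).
lim Var(X_t) = 24

The OU SDE dX = -theta X dt + sigma dB admits the integrating factor exp(theta t): d(exp(theta t) X_t) = sigma exp(theta t) dB_t. Integrating from 0 to t gives X_t = x_0 * exp(-theta t) + sigma * int_0^t exp(-theta (t-s)) dB_s for any initial x_0. The Itô integral has variance (by the Itô isometry) sigma^2 * int_0^t exp(-2 theta (t - s)) ds = sigma^2 * (1 - exp(-2 theta t)) / (2 theta), independent of x_0.
With theta = 3/4, sigma = 6:
  Var(X_t) = (6)^2 * (1 - exp(-2*3/4 t)) / (2 * 3/4) = 24 - 24*exp(-3*t/2).
As t -> infinity, exp(-2*3/4 t) -> 0, so the stationary variance is sigma^2 / (2 theta) = 24.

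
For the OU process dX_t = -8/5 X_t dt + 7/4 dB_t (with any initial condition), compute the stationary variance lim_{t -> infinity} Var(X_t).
lim Var(X_t) = 245/256

The OU SDE dX = -theta X dt + sigma dB admits the integrating factor exp(theta t): d(exp(theta t) X_t) = sigma exp(theta t) dB_t. Integrating from 0 to t gives X_t = x_0 * exp(-theta t) + sigma * int_0^t exp(-theta (t-s)) dB_s for any initial x_0. The Itô integral has variance (by the Itô isometry) sigma^2 * int_0^t exp(-2 theta (t - s)) ds = sigma^2 * (1 - exp(-2 theta t)) / (2 theta), independent of x_0.
With theta = 8/5, sigma = 7/4:
  Var(X_t) = (7/4)^2 * (1 - exp(-2*8/5 t)) / (2 * 8/5) = 245/256 - 245*exp(-16*t/5)/256.
As t -> infinity, exp(-2*8/5 t) -> 0, so the stationary variance is sigma^2 / (2 theta) = 245/256.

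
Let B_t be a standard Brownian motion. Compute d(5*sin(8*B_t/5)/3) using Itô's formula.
d(5*sin(8*B_t/5)/3) = (-32*sin(8*B_t/5)/15) dt + (8*cos(8*B_t/5)/3) dB_t

Itô's formula for f(B_t) gives d f(B_t) = f'(B_t) dB_t + (1/2) f''(B_t) dt. Compute derivatives of f(x) = 5*sin(8*x/5)/3:
  f'(x)  = 8*cos(8*x/5)/3
  f''(x) = -64*sin(8*x/5)/15
Substitute x = B_t and multiply the f'' term by 1/2:
  drift     = (1/2) * (-64*sin(8*x/5)/15) evaluated at B_t = -32*sin(8*B_t/5)/15
  diffusion = (8*cos(8*x/5)/3) evaluated at B_t = 8*cos(8*B_t/5)/3
Therefore d(5*sin(8*B_t/5)/3) = (-32*sin(8*B_t/5)/15) dt + (8*cos(8*B_t/5)/3) dB_t.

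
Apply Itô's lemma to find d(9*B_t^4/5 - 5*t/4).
d(9*B_t^4/5 - 5*t/4) = (54*B_t^2/5 - 5/4) dt + (36*B_t^3/5) dB_t

Itô's formula for f(t, x): d f(t, B_t) = (f_t + (1/2) f_xx) dt + f_x dB_t. Compute partials of f(t, x) = -5*t/4 + 9*x^4/5:
  f_t(t,x)  = -5/4
  f_x(t,x)  = 36*x^3/5
  f_xx(t,x) = 108*x^2/5
Assemble drift = f_t + (1/2) f_xx = 54*x^2/5 - 5/4 and diffusion = f_x = 36*x^3/5. Substituting x = B_t:
  d(9*B_t^4/5 - 5*t/4) = (54*B_t^2/5 - 5/4) dt + (36*B_t^3/5) dB_t.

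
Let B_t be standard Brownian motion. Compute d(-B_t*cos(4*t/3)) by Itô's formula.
d(-B_t*cos(4*t/3)) = (4*B_t*sin(4*t/3)/3) dt + (-cos(4*t/3)) dB_t

Itô's formula for f(t, x): d f(t, B_t) = (f_t + (1/2) f_xx) dt + f_x dB_t. Compute partials of f(t, x) = -x*cos(4*t/3):
  f_t(t,x)  = 4*x*sin(4*t/3)/3
  f_x(t,x)  = -cos(4*t/3)
  f_xx(t,x) = 0
Assemble drift = f_t + (1/2) f_xx = 4*x*sin(4*t/3)/3 and diffusion = f_x = -cos(4*t/3). Substituting x = B_t:
  d(-B_t*cos(4*t/3)) = (4*B_t*sin(4*t/3)/3) dt + (-cos(4*t/3)) dB_t.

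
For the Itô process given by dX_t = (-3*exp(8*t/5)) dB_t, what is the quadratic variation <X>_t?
<X>_t = 45*exp(16*t/5)/16 - 45/16

For an Itô process dX_t = a(t) dt + b(t) dB_t, the quadratic variation is <X>_t = int_0^t b(s)^2 ds (the drift term does not contribute). Here b(s) = -3*exp(8*s/5), so
  b(s)^2 = 9*exp(16*s/5).
Integrating from 0 to t:
  <X>_t = int_0^t (9*exp(16*s/5)) ds = 45*exp(16*t/5)/16 - 45/16.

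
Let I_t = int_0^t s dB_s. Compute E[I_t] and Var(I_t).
E[I_t] = 0; Var(I_t) = t^3/3

The Itô integral of a deterministic integrand f(s) has mean 0 because each increment f(s) * (B_{s+ds} - B_s) has mean 0. By the Itô isometry:
  Var( int_0^t f(s) dB_s ) = E[ (int_0^t f(s) dB_s)^2 ] = int_0^t f(s)^2 ds.
Here f(s) = s, so f(s)^2 = s^2. Integrate:
  int_0^t (s^2) ds = t^3/3.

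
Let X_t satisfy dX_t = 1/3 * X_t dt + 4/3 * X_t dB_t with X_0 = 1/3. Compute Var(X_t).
Var(X_t) = (exp(16*t/9) - 1)*exp(2*t/3)/9

For GBM dX = mu X dt + sigma X dB with X_0 = x_0, apply Itô to Y = log X: dY = (mu - sigma^2/2) dt + sigma dB, so Y_t = log(x_0) + (mu - sigma^2/2) t + sigma B_t and hence X_t = x_0 * exp((mu - sigma^2/2) t + sigma B_t).
With mu = 1/3, sigma = 4/3, x_0 = 1/3, this gives:
  X_t = 1/3 * exp((-5/9) * t + (4/3) * B_t).
Since sigma*B_t ~ Normal(0, sigma^2 t), E[exp(sigma*B_t)] = exp(sigma^2 t / 2); so E[X_t] = x_0 * exp((mu - sigma^2/2) t) * exp(sigma^2 t / 2) = x_0 * exp(mu t) = exp(t/3)/3.
Var(X_t) = E[X_t^2] - (E[X_t])^2 = x_0^2 * exp(2 mu t) * (exp(sigma^2 t) - 1) = (exp(16*t/9) - 1)*exp(2*t/3)/9.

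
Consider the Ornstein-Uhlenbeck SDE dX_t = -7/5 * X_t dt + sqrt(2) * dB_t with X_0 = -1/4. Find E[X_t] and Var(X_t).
E[X_t] = -exp(-7*t/5)/4; Var(X_t) = 5/7 - 5*exp(-14*t/5)/7

The OU SDE dX = -theta X dt + sigma dB admits the integrating factor exp(theta t): d(exp(theta t) X_t) = sigma exp(theta t) dB_t. Integrating from 0 to t:
  X_t = x_0 * exp(-theta t) + sigma * int_0^t exp(-theta (t-s)) dB_s.
The Itô integral has mean 0 and (by the Itô isometry) variance sigma^2 * int_0^t exp(-2 theta (t - s)) ds = sigma^2 * (1 - exp(-2 theta t)) / (2 theta).
With theta = 7/5, sigma = sqrt(2), x_0 = -1/4:
  E[X_t] = -1/4 * exp(-7/5 t) = -exp(-7*t/5)/4
  Var(X_t) = (sqrt(2))^2 * (1 - exp(-2*7/5 t)) / (2 * 7/5) = 5/7 - 5*exp(-14*t/5)/7.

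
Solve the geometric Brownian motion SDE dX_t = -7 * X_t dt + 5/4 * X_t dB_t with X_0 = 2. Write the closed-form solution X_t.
X_t = 2 * exp((-249/32) * t + (5/4) * B_t)

For GBM dX = mu X dt + sigma X dB with X_0 = x_0, apply Itô to Y = log X: dY = (mu - sigma^2/2) dt + sigma dB, so Y_t = log(x_0) + (mu - sigma^2/2) t + sigma B_t and hence X_t = x_0 * exp((mu - sigma^2/2) t + sigma B_t).
With mu = -7, sigma = 5/4, x_0 = 2, this gives:
  X_t = 2 * exp((-249/32) * t + (5/4) * B_t).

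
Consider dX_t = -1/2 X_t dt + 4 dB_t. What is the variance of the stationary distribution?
lim Var(X_t) = 16

The OU SDE dX = -theta X dt + sigma dB admits the integrating factor exp(theta t): d(exp(theta t) X_t) = sigma exp(theta t) dB_t. Integrating from 0 to t gives X_t = x_0 * exp(-theta t) + sigma * int_0^t exp(-theta (t-s)) dB_s for any initial x_0. The Itô integral has variance (by the Itô isometry) sigma^2 * int_0^t exp(-2 theta (t - s)) ds = sigma^2 * (1 - exp(-2 theta t)) / (2 theta), independent of x_0.
With theta = 1/2, sigma = 4:
  Var(X_t) = (4)^2 * (1 - exp(-2*1/2 t)) / (2 * 1/2) = 16 - 16*exp(-t).
As t -> infinity, exp(-2*1/2 t) -> 0, so the stationary variance is sigma^2 / (2 theta) = 16.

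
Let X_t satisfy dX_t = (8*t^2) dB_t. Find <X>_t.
<X>_t = 64*t^5/5

For an Itô process dX_t = a(t) dt + b(t) dB_t, the quadratic variation is <X>_t = int_0^t b(s)^2 ds (the drift term does not contribute). Here b(s) = 8*s^2, so
  b(s)^2 = 64*s^4.
Integrating from 0 to t:
  <X>_t = int_0^t (64*s^4) ds = 64*t^5/5.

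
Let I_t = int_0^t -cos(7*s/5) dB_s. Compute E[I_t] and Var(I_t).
E[I_t] = 0; Var(I_t) = t/2 + 5*sin(14*t/5)/28

The Itô integral of a deterministic integrand f(s) has mean 0 because each increment f(s) * (B_{s+ds} - B_s) has mean 0. By the Itô isometry:
  Var( int_0^t f(s) dB_s ) = E[ (int_0^t f(s) dB_s)^2 ] = int_0^t f(s)^2 ds.
Here f(s) = -cos(7*s/5), so f(s)^2 = cos(7*s/5)^2. Integrate:
  int_0^t (cos(7*s/5)^2) ds = t/2 + 5*sin(14*t/5)/28.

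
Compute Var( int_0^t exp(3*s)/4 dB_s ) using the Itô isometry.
Var = exp(6*t)/96 - 1/96

The Itô integral of a deterministic integrand f(s) has mean 0 because each increment f(s) * (B_{s+ds} - B_s) has mean 0. By the Itô isometry:
  Var( int_0^t f(s) dB_s ) = E[ (int_0^t f(s) dB_s)^2 ] = int_0^t f(s)^2 ds.
Here f(s) = exp(3*s)/4, so f(s)^2 = exp(6*s)/16. Integrate:
  int_0^t (exp(6*s)/16) ds = exp(6*t)/96 - 1/96.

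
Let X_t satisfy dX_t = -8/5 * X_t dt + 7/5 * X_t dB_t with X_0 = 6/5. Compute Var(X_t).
Var(X_t) = (36*exp(49*t/25) - 36)*exp(-16*t/5)/25

For GBM dX = mu X dt + sigma X dB with X_0 = x_0, apply Itô to Y = log X: dY = (mu - sigma^2/2) dt + sigma dB, so Y_t = log(x_0) + (mu - sigma^2/2) t + sigma B_t and hence X_t = x_0 * exp((mu - sigma^2/2) t + sigma B_t).
With mu = -8/5, sigma = 7/5, x_0 = 6/5, this gives:
  X_t = 6/5 * exp((-129/50) * t + (7/5) * B_t).
Since sigma*B_t ~ Normal(0, sigma^2 t), E[exp(sigma*B_t)] = exp(sigma^2 t / 2); so E[X_t] = x_0 * exp((mu - sigma^2/2) t) * exp(sigma^2 t / 2) = x_0 * exp(mu t) = 6*exp(-8*t/5)/5.
Var(X_t) = E[X_t^2] - (E[X_t])^2 = x_0^2 * exp(2 mu t) * (exp(sigma^2 t) - 1) = (36*exp(49*t/25) - 36)*exp(-16*t/5)/25.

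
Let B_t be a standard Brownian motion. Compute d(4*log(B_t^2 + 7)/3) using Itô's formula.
d(4*log(B_t^2 + 7)/3) = (4*(7 - B_t^2)/(3*(B_t^2 + 7)^2)) dt + (8*B_t/(3*(B_t^2 + 7))) dB_t

Itô's formula for f(B_t) gives d f(B_t) = f'(B_t) dB_t + (1/2) f''(B_t) dt. Compute derivatives of f(x) = 4*log(x^2 + 7)/3:
  f'(x)  = 8*x/(3*(x^2 + 7))
  f''(x) = 8*(7 - x^2)/(3*(x^2 + 7)^2)
Substitute x = B_t and multiply the f'' term by 1/2:
  drift     = (1/2) * (8*(7 - x^2)/(3*(x^2 + 7)^2)) evaluated at B_t = 4*(7 - B_t^2)/(3*(B_t^2 + 7)^2)
  diffusion = (8*x/(3*(x^2 + 7))) evaluated at B_t = 8*B_t/(3*(B_t^2 + 7))
Therefore d(4*log(B_t^2 + 7)/3) = (4*(7 - B_t^2)/(3*(B_t^2 + 7)^2)) dt + (8*B_t/(3*(B_t^2 + 7))) dB_t.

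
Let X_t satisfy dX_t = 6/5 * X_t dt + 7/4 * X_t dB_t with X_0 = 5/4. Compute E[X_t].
E[X_t] = 5*exp(6*t/5)/4

For GBM dX = mu X dt + sigma X dB with X_0 = x_0, apply Itô to Y = log X: dY = (mu - sigma^2/2) dt + sigma dB, so Y_t = log(x_0) + (mu - sigma^2/2) t + sigma B_t and hence X_t = x_0 * exp((mu - sigma^2/2) t + sigma B_t).
With mu = 6/5, sigma = 7/4, x_0 = 5/4, this gives:
  X_t = 5/4 * exp((-53/160) * t + (7/4) * B_t).
Since sigma*B_t ~ Normal(0, sigma^2 t), E[exp(sigma*B_t)] = exp(sigma^2 t / 2); so E[X_t] = x_0 * exp((mu - sigma^2/2) t) * exp(sigma^2 t / 2) = x_0 * exp(mu t) = 5*exp(6*t/5)/4.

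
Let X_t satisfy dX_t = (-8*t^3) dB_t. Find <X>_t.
<X>_t = 64*t^7/7

For an Itô process dX_t = a(t) dt + b(t) dB_t, the quadratic variation is <X>_t = int_0^t b(s)^2 ds (the drift term does not contribute). Here b(s) = -8*s^3, so
  b(s)^2 = 64*s^6.
Integrating from 0 to t:
  <X>_t = int_0^t (64*s^6) ds = 64*t^7/7.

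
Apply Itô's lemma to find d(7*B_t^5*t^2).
d(7*B_t^5*t^2) = (14*B_t^3*t*(B_t^2 + 5*t)) dt + (35*B_t^4*t^2) dB_t

Itô's formula for f(t, x): d f(t, B_t) = (f_t + (1/2) f_xx) dt + f_x dB_t. Compute partials of f(t, x) = 7*t^2*x^5:
  f_t(t,x)  = 14*t*x^5
  f_x(t,x)  = 35*t^2*x^4
  f_xx(t,x) = 140*t^2*x^3
Assemble drift = f_t + (1/2) f_xx = 14*t*x^3*(5*t + x^2) and diffusion = f_x = 35*t^2*x^4. Substituting x = B_t:
  d(7*B_t^5*t^2) = (14*B_t^3*t*(B_t^2 + 5*t)) dt + (35*B_t^4*t^2) dB_t.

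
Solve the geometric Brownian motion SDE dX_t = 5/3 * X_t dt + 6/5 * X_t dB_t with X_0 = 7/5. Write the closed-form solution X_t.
X_t = 7/5 * exp((71/75) * t + (6/5) * B_t)

For GBM dX = mu X dt + sigma X dB with X_0 = x_0, apply Itô to Y = log X: dY = (mu - sigma^2/2) dt + sigma dB, so Y_t = log(x_0) + (mu - sigma^2/2) t + sigma B_t and hence X_t = x_0 * exp((mu - sigma^2/2) t + sigma B_t).
With mu = 5/3, sigma = 6/5, x_0 = 7/5, this gives:
  X_t = 7/5 * exp((71/75) * t + (6/5) * B_t).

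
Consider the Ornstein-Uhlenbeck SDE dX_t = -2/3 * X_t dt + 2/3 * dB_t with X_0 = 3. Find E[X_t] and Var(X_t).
E[X_t] = 3*exp(-2*t/3); Var(X_t) = 1/3 - exp(-4*t/3)/3

The OU SDE dX = -theta X dt + sigma dB admits the integrating factor exp(theta t): d(exp(theta t) X_t) = sigma exp(theta t) dB_t. Integrating from 0 to t:
  X_t = x_0 * exp(-theta t) + sigma * int_0^t exp(-theta (t-s)) dB_s.
The Itô integral has mean 0 and (by the Itô isometry) variance sigma^2 * int_0^t exp(-2 theta (t - s)) ds = sigma^2 * (1 - exp(-2 theta t)) / (2 theta).
With theta = 2/3, sigma = 2/3, x_0 = 3:
  E[X_t] = 3 * exp(-2/3 t) = 3*exp(-2*t/3)
  Var(X_t) = (2/3)^2 * (1 - exp(-2*2/3 t)) / (2 * 2/3) = 1/3 - exp(-4*t/3)/3.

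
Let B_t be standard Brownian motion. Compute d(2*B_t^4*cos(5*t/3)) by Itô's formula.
d(2*B_t^4*cos(5*t/3)) = (B_t^2*(-10*B_t^2*sin(5*t/3)/3 + 12*cos(5*t/3))) dt + (8*B_t^3*cos(5*t/3)) dB_t

Itô's formula for f(t, x): d f(t, B_t) = (f_t + (1/2) f_xx) dt + f_x dB_t. Compute partials of f(t, x) = 2*x^4*cos(5*t/3):
  f_t(t,x)  = -10*x^4*sin(5*t/3)/3
  f_x(t,x)  = 8*x^3*cos(5*t/3)
  f_xx(t,x) = 24*x^2*cos(5*t/3)
Assemble drift = f_t + (1/2) f_xx = x^2*(-10*x^2*sin(5*t/3)/3 + 12*cos(5*t/3)) and diffusion = f_x = 8*x^3*cos(5*t/3). Substituting x = B_t:
  d(2*B_t^4*cos(5*t/3)) = (B_t^2*(-10*B_t^2*sin(5*t/3)/3 + 12*cos(5*t/3))) dt + (8*B_t^3*cos(5*t/3)) dB_t.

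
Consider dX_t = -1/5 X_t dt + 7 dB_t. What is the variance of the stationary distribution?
lim Var(X_t) = 245/2

The OU SDE dX = -theta X dt + sigma dB admits the integrating factor exp(theta t): d(exp(theta t) X_t) = sigma exp(theta t) dB_t. Integrating from 0 to t gives X_t = x_0 * exp(-theta t) + sigma * int_0^t exp(-theta (t-s)) dB_s for any initial x_0. The Itô integral has variance (by the Itô isometry) sigma^2 * int_0^t exp(-2 theta (t - s)) ds = sigma^2 * (1 - exp(-2 theta t)) / (2 theta), independent of x_0.
With theta = 1/5, sigma = 7:
  Var(X_t) = (7)^2 * (1 - exp(-2*1/5 t)) / (2 * 1/5) = 245/2 - 245*exp(-2*t/5)/2.
As t -> infinity, exp(-2*1/5 t) -> 0, so the stationary variance is sigma^2 / (2 theta) = 245/2.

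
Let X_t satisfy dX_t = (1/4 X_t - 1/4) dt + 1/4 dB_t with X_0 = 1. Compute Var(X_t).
Var(X_t) = exp(t/2)/8 - 1/8

The variance V(t) = Var(X_t) satisfies V'(t) = 2 a V(t) + c^2 with V(0) = 0 (drift coefficient is linear in X, diffusion is constant). With a = 1/4, c = 1/4, the solution is
  V(t) = (c^2 / (2 a)) * (exp(2 a t) - 1)
       = ((1/4)^2 / (2*(1/4))) * (exp((1/2) t) - 1)
       = exp(t/2)/8 - 1/8.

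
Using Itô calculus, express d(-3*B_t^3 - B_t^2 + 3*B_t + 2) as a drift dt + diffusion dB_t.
d(-3*B_t^3 - B_t^2 + 3*B_t + 2) = (-9*B_t - 1) dt + (-9*B_t^2 - 2*B_t + 3) dB_t

Itô's formula for f(B_t) gives d f(B_t) = f'(B_t) dB_t + (1/2) f''(B_t) dt. Compute derivatives of f(x) = -3*x^3 - x^2 + 3*x + 2:
  f'(x)  = -9*x^2 - 2*x + 3
  f''(x) = -18*x - 2
Substitute x = B_t and multiply the f'' term by 1/2:
  drift     = (1/2) * (-18*x - 2) evaluated at B_t = -9*B_t - 1
  diffusion = (-9*x^2 - 2*x + 3) evaluated at B_t = -9*B_t^2 - 2*B_t + 3
Therefore d(-3*B_t^3 - B_t^2 + 3*B_t + 2) = (-9*B_t - 1) dt + (-9*B_t^2 - 2*B_t + 3) dB_t.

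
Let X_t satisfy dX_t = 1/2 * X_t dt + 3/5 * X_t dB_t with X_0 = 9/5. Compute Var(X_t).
Var(X_t) = 81*(exp(9*t/25) - 1)*exp(t)/25

For GBM dX = mu X dt + sigma X dB with X_0 = x_0, apply Itô to Y = log X: dY = (mu - sigma^2/2) dt + sigma dB, so Y_t = log(x_0) + (mu - sigma^2/2) t + sigma B_t and hence X_t = x_0 * exp((mu - sigma^2/2) t + sigma B_t).
With mu = 1/2, sigma = 3/5, x_0 = 9/5, this gives:
  X_t = 9/5 * exp((8/25) * t + (3/5) * B_t).
Since sigma*B_t ~ Normal(0, sigma^2 t), E[exp(sigma*B_t)] = exp(sigma^2 t / 2); so E[X_t] = x_0 * exp((mu - sigma^2/2) t) * exp(sigma^2 t / 2) = x_0 * exp(mu t) = 9*exp(t/2)/5.
Var(X_t) = E[X_t^2] - (E[X_t])^2 = x_0^2 * exp(2 mu t) * (exp(sigma^2 t) - 1) = 81*(exp(9*t/25) - 1)*exp(t)/25.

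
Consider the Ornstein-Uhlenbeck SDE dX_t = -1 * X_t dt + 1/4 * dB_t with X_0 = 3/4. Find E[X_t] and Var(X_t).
E[X_t] = 3*exp(-t)/4; Var(X_t) = 1/32 - exp(-2*t)/32

The OU SDE dX = -theta X dt + sigma dB admits the integrating factor exp(theta t): d(exp(theta t) X_t) = sigma exp(theta t) dB_t. Integrating from 0 to t:
  X_t = x_0 * exp(-theta t) + sigma * int_0^t exp(-theta (t-s)) dB_s.
The Itô integral has mean 0 and (by the Itô isometry) variance sigma^2 * int_0^t exp(-2 theta (t - s)) ds = sigma^2 * (1 - exp(-2 theta t)) / (2 theta).
With theta = 1, sigma = 1/4, x_0 = 3/4:
  E[X_t] = 3/4 * exp(-1 t) = 3*exp(-t)/4
  Var(X_t) = (1/4)^2 * (1 - exp(-2*1 t)) / (2 * 1) = 1/32 - exp(-2*t)/32.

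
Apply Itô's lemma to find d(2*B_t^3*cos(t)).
d(2*B_t^3*cos(t)) = (2*B_t*(-B_t^2*sin(t) + 3*cos(t))) dt + (6*B_t^2*cos(t)) dB_t

Itô's formula for f(t, x): d f(t, B_t) = (f_t + (1/2) f_xx) dt + f_x dB_t. Compute partials of f(t, x) = 2*x^3*cos(t):
  f_t(t,x)  = -2*x^3*sin(t)
  f_x(t,x)  = 6*x^2*cos(t)
  f_xx(t,x) = 12*x*cos(t)
Assemble drift = f_t + (1/2) f_xx = 2*x*(-x^2*sin(t) + 3*cos(t)) and diffusion = f_x = 6*x^2*cos(t). Substituting x = B_t:
  d(2*B_t^3*cos(t)) = (2*B_t*(-B_t^2*sin(t) + 3*cos(t))) dt + (6*B_t^2*cos(t)) dB_t.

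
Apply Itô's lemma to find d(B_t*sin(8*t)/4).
d(B_t*sin(8*t)/4) = (2*B_t*cos(8*t)) dt + (sin(8*t)/4) dB_t

Itô's formula for f(t, x): d f(t, B_t) = (f_t + (1/2) f_xx) dt + f_x dB_t. Compute partials of f(t, x) = x*sin(8*t)/4:
  f_t(t,x)  = 2*x*cos(8*t)
  f_x(t,x)  = sin(8*t)/4
  f_xx(t,x) = 0
Assemble drift = f_t + (1/2) f_xx = 2*x*cos(8*t) and diffusion = f_x = sin(8*t)/4. Substituting x = B_t:
  d(B_t*sin(8*t)/4) = (2*B_t*cos(8*t)) dt + (sin(8*t)/4) dB_t.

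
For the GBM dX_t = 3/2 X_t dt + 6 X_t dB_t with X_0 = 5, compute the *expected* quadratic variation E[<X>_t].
E[<X>_t] = 300*exp(39*t)/13 - 300/13

<X>_t = int_0^t (6 * X_s)^2 ds. Taking expectation inside the integral: E[<X>_t] = 6^2 * int_0^t E[X_s^2] ds. For GBM, E[X_s^2] = x_0^2 * exp((2 mu + sigma^2) s). Integrating:
  E[<X>_t] = 6^2 * 5^2 * (exp((2*(3/2) + 6^2) t) - 1) / (2*(3/2) + 6^2)
           = 6^2 * 5^2 * (exp(39 t) - 1) / 39 = 300*exp(39*t)/13 - 300/13.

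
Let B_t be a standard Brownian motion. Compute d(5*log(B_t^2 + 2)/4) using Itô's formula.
d(5*log(B_t^2 + 2)/4) = (5*(2 - B_t^2)/(4*(B_t^2 + 2)^2)) dt + (5*B_t/(2*(B_t^2 + 2))) dB_t

Itô's formula for f(B_t) gives d f(B_t) = f'(B_t) dB_t + (1/2) f''(B_t) dt. Compute derivatives of f(x) = 5*log(x^2 + 2)/4:
  f'(x)  = 5*x/(2*(x^2 + 2))
  f''(x) = 5*(2 - x^2)/(2*(x^2 + 2)^2)
Substitute x = B_t and multiply the f'' term by 1/2:
  drift     = (1/2) * (5*(2 - x^2)/(2*(x^2 + 2)^2)) evaluated at B_t = 5*(2 - B_t^2)/(4*(B_t^2 + 2)^2)
  diffusion = (5*x/(2*(x^2 + 2))) evaluated at B_t = 5*B_t/(2*(B_t^2 + 2))
Therefore d(5*log(B_t^2 + 2)/4) = (5*(2 - B_t^2)/(4*(B_t^2 + 2)^2)) dt + (5*B_t/(2*(B_t^2 + 2))) dB_t.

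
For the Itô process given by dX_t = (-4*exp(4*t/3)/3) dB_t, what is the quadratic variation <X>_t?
<X>_t = 2*exp(8*t/3)/3 - 2/3

For an Itô process dX_t = a(t) dt + b(t) dB_t, the quadratic variation is <X>_t = int_0^t b(s)^2 ds (the drift term does not contribute). Here b(s) = -4*exp(4*s/3)/3, so
  b(s)^2 = 16*exp(8*s/3)/9.
Integrating from 0 to t:
  <X>_t = int_0^t (16*exp(8*s/3)/9) ds = 2*exp(8*t/3)/3 - 2/3.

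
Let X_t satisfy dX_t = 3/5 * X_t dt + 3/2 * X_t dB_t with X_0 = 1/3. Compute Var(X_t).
Var(X_t) = (exp(9*t/4) - 1)*exp(6*t/5)/9

For GBM dX = mu X dt + sigma X dB with X_0 = x_0, apply Itô to Y = log X: dY = (mu - sigma^2/2) dt + sigma dB, so Y_t = log(x_0) + (mu - sigma^2/2) t + sigma B_t and hence X_t = x_0 * exp((mu - sigma^2/2) t + sigma B_t).
With mu = 3/5, sigma = 3/2, x_0 = 1/3, this gives:
  X_t = 1/3 * exp((-21/40) * t + (3/2) * B_t).
Since sigma*B_t ~ Normal(0, sigma^2 t), E[exp(sigma*B_t)] = exp(sigma^2 t / 2); so E[X_t] = x_0 * exp((mu - sigma^2/2) t) * exp(sigma^2 t / 2) = x_0 * exp(mu t) = exp(3*t/5)/3.
Var(X_t) = E[X_t^2] - (E[X_t])^2 = x_0^2 * exp(2 mu t) * (exp(sigma^2 t) - 1) = (exp(9*t/4) - 1)*exp(6*t/5)/9.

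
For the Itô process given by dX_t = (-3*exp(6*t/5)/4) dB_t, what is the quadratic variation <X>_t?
<X>_t = 15*exp(12*t/5)/64 - 15/64

For an Itô process dX_t = a(t) dt + b(t) dB_t, the quadratic variation is <X>_t = int_0^t b(s)^2 ds (the drift term does not contribute). Here b(s) = -3*exp(6*s/5)/4, so
  b(s)^2 = 9*exp(12*s/5)/16.
Integrating from 0 to t:
  <X>_t = int_0^t (9*exp(12*s/5)/16) ds = 15*exp(12*t/5)/64 - 15/64.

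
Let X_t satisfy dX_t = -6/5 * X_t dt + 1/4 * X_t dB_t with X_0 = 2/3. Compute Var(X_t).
Var(X_t) = (4*exp(t/16) - 4)*exp(-12*t/5)/9

For GBM dX = mu X dt + sigma X dB with X_0 = x_0, apply Itô to Y = log X: dY = (mu - sigma^2/2) dt + sigma dB, so Y_t = log(x_0) + (mu - sigma^2/2) t + sigma B_t and hence X_t = x_0 * exp((mu - sigma^2/2) t + sigma B_t).
With mu = -6/5, sigma = 1/4, x_0 = 2/3, this gives:
  X_t = 2/3 * exp((-197/160) * t + (1/4) * B_t).
Since sigma*B_t ~ Normal(0, sigma^2 t), E[exp(sigma*B_t)] = exp(sigma^2 t / 2); so E[X_t] = x_0 * exp((mu - sigma^2/2) t) * exp(sigma^2 t / 2) = x_0 * exp(mu t) = 2*exp(-6*t/5)/3.
Var(X_t) = E[X_t^2] - (E[X_t])^2 = x_0^2 * exp(2 mu t) * (exp(sigma^2 t) - 1) = (4*exp(t/16) - 4)*exp(-12*t/5)/9.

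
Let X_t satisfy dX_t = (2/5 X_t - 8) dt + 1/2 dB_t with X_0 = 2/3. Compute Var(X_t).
Var(X_t) = 5*exp(4*t/5)/16 - 5/16

The variance V(t) = Var(X_t) satisfies V'(t) = 2 a V(t) + c^2 with V(0) = 0 (drift coefficient is linear in X, diffusion is constant). With a = 2/5, c = 1/2, the solution is
  V(t) = (c^2 / (2 a)) * (exp(2 a t) - 1)
       = ((1/2)^2 / (2*(2/5))) * (exp((4/5) t) - 1)
       = 5*exp(4*t/5)/16 - 5/16.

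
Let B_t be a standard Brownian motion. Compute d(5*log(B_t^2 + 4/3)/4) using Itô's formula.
d(5*log(B_t^2 + 4/3)/4) = (15*(4 - 3*B_t^2)/(4*(3*B_t^2 + 4)^2)) dt + (15*B_t/(2*(3*B_t^2 + 4))) dB_t

Itô's formula for f(B_t) gives d f(B_t) = f'(B_t) dB_t + (1/2) f''(B_t) dt. Compute derivatives of f(x) = 5*log(x^2 + 4/3)/4:
  f'(x)  = 15*x/(2*(3*x^2 + 4))
  f''(x) = 15*(4 - 3*x^2)/(2*(3*x^2 + 4)^2)
Substitute x = B_t and multiply the f'' term by 1/2:
  drift     = (1/2) * (15*(4 - 3*x^2)/(2*(3*x^2 + 4)^2)) evaluated at B_t = 15*(4 - 3*B_t^2)/(4*(3*B_t^2 + 4)^2)
  diffusion = (15*x/(2*(3*x^2 + 4))) evaluated at B_t = 15*B_t/(2*(3*B_t^2 + 4))
Therefore d(5*log(B_t^2 + 4/3)/4) = (15*(4 - 3*B_t^2)/(4*(3*B_t^2 + 4)^2)) dt + (15*B_t/(2*(3*B_t^2 + 4))) dB_t.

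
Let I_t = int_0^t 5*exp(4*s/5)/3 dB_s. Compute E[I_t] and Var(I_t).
E[I_t] = 0; Var(I_t) = 125*exp(8*t/5)/72 - 125/72

The Itô integral of a deterministic integrand f(s) has mean 0 because each increment f(s) * (B_{s+ds} - B_s) has mean 0. By the Itô isometry:
  Var( int_0^t f(s) dB_s ) = E[ (int_0^t f(s) dB_s)^2 ] = int_0^t f(s)^2 ds.
Here f(s) = 5*exp(4*s/5)/3, so f(s)^2 = 25*exp(8*s/5)/9. Integrate:
  int_0^t (25*exp(8*s/5)/9) ds = 125*exp(8*t/5)/72 - 125/72.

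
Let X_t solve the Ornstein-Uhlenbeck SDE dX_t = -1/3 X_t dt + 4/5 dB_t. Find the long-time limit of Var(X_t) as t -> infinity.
lim Var(X_t) = 24/25

The OU SDE dX = -theta X dt + sigma dB admits the integrating factor exp(theta t): d(exp(theta t) X_t) = sigma exp(theta t) dB_t. Integrating from 0 to t gives X_t = x_0 * exp(-theta t) + sigma * int_0^t exp(-theta (t-s)) dB_s for any initial x_0. The Itô integral has variance (by the Itô isometry) sigma^2 * int_0^t exp(-2 theta (t - s)) ds = sigma^2 * (1 - exp(-2 theta t)) / (2 theta), independent of x_0.
With theta = 1/3, sigma = 4/5:
  Var(X_t) = (4/5)^2 * (1 - exp(-2*1/3 t)) / (2 * 1/3) = 24/25 - 24*exp(-2*t/3)/25.
As t -> infinity, exp(-2*1/3 t) -> 0, so the stationary variance is sigma^2 / (2 theta) = 24/25.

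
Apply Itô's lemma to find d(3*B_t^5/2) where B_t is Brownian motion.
d(3*B_t^5/2) = (15*B_t^3) dt + (15*B_t^4/2) dB_t

Itô's formula for f(B_t) gives d f(B_t) = f'(B_t) dB_t + (1/2) f''(B_t) dt. Compute derivatives of f(x) = 3*x^5/2:
  f'(x)  = 15*x^4/2
  f''(x) = 30*x^3
Substitute x = B_t and multiply the f'' term by 1/2:
  drift     = (1/2) * (30*x^3) evaluated at B_t = 15*B_t^3
  diffusion = (15*x^4/2) evaluated at B_t = 15*B_t^4/2
Therefore d(3*B_t^5/2) = (15*B_t^3) dt + (15*B_t^4/2) dB_t.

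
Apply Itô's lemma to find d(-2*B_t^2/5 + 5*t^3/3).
d(-2*B_t^2/5 + 5*t^3/3) = (5*t^2 - 2/5) dt + (-4*B_t/5) dB_t

Itô's formula for f(t, x): d f(t, B_t) = (f_t + (1/2) f_xx) dt + f_x dB_t. Compute partials of f(t, x) = 5*t^3/3 - 2*x^2/5:
  f_t(t,x)  = 5*t^2
  f_x(t,x)  = -4*x/5
  f_xx(t,x) = -4/5
Assemble drift = f_t + (1/2) f_xx = 5*t^2 - 2/5 and diffusion = f_x = -4*x/5. Substituting x = B_t:
  d(-2*B_t^2/5 + 5*t^3/3) = (5*t^2 - 2/5) dt + (-4*B_t/5) dB_t.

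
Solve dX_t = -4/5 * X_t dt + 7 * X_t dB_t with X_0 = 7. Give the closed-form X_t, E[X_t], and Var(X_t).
X_t = 7 * exp((-253/10) t + (7) B_t); E[X_t] = 7*exp(-4*t/5); Var(X_t) = (49*exp(49*t) - 49)*exp(-8*t/5)

For GBM dX = mu X dt + sigma X dB with X_0 = x_0, apply Itô to Y = log X: dY = (mu - sigma^2/2) dt + sigma dB, so Y_t = log(x_0) + (mu - sigma^2/2) t + sigma B_t and hence X_t = x_0 * exp((mu - sigma^2/2) t + sigma B_t).
With mu = -4/5, sigma = 7, x_0 = 7, this gives:
  X_t = 7 * exp((-253/10) * t + (7) * B_t).
Since sigma*B_t ~ Normal(0, sigma^2 t), E[exp(sigma*B_t)] = exp(sigma^2 t / 2); so E[X_t] = x_0 * exp((mu - sigma^2/2) t) * exp(sigma^2 t / 2) = x_0 * exp(mu t) = 7*exp(-4*t/5).
Var(X_t) = E[X_t^2] - (E[X_t])^2 = x_0^2 * exp(2 mu t) * (exp(sigma^2 t) - 1) = (49*exp(49*t) - 49)*exp(-8*t/5).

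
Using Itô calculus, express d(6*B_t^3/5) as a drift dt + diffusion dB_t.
d(6*B_t^3/5) = (18*B_t/5) dt + (18*B_t^2/5) dB_t

Itô's formula for f(B_t) gives d f(B_t) = f'(B_t) dB_t + (1/2) f''(B_t) dt. Compute derivatives of f(x) = 6*x^3/5:
  f'(x)  = 18*x^2/5
  f''(x) = 36*x/5
Substitute x = B_t and multiply the f'' term by 1/2:
  drift     = (1/2) * (36*x/5) evaluated at B_t = 18*B_t/5
  diffusion = (18*x^2/5) evaluated at B_t = 18*B_t^2/5
Therefore d(6*B_t^3/5) = (18*B_t/5) dt + (18*B_t^2/5) dB_t.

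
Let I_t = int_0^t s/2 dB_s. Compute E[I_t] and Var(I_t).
E[I_t] = 0; Var(I_t) = t^3/12

The Itô integral of a deterministic integrand f(s) has mean 0 because each increment f(s) * (B_{s+ds} - B_s) has mean 0. By the Itô isometry:
  Var( int_0^t f(s) dB_s ) = E[ (int_0^t f(s) dB_s)^2 ] = int_0^t f(s)^2 ds.
Here f(s) = s/2, so f(s)^2 = s^2/4. Integrate:
  int_0^t (s^2/4) ds = t^3/12.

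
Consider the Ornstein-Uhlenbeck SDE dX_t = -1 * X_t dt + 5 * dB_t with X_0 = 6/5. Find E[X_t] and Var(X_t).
E[X_t] = 6*exp(-t)/5; Var(X_t) = 25/2 - 25*exp(-2*t)/2

The OU SDE dX = -theta X dt + sigma dB admits the integrating factor exp(theta t): d(exp(theta t) X_t) = sigma exp(theta t) dB_t. Integrating from 0 to t:
  X_t = x_0 * exp(-theta t) + sigma * int_0^t exp(-theta (t-s)) dB_s.
The Itô integral has mean 0 and (by the Itô isometry) variance sigma^2 * int_0^t exp(-2 theta (t - s)) ds = sigma^2 * (1 - exp(-2 theta t)) / (2 theta).
With theta = 1, sigma = 5, x_0 = 6/5:
  E[X_t] = 6/5 * exp(-1 t) = 6*exp(-t)/5
  Var(X_t) = (5)^2 * (1 - exp(-2*1 t)) / (2 * 1) = 25/2 - 25*exp(-2*t)/2.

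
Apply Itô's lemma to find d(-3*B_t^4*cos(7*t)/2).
d(-3*B_t^4*cos(7*t)/2) = (B_t^2*(21*B_t^2*sin(7*t)/2 - 9*cos(7*t))) dt + (-6*B_t^3*cos(7*t)) dB_t

Itô's formula for f(t, x): d f(t, B_t) = (f_t + (1/2) f_xx) dt + f_x dB_t. Compute partials of f(t, x) = -3*x^4*cos(7*t)/2:
  f_t(t,x)  = 21*x^4*sin(7*t)/2
  f_x(t,x)  = -6*x^3*cos(7*t)
  f_xx(t,x) = -18*x^2*cos(7*t)
Assemble drift = f_t + (1/2) f_xx = x^2*(21*x^2*sin(7*t)/2 - 9*cos(7*t)) and diffusion = f_x = -6*x^3*cos(7*t). Substituting x = B_t:
  d(-3*B_t^4*cos(7*t)/2) = (B_t^2*(21*B_t^2*sin(7*t)/2 - 9*cos(7*t))) dt + (-6*B_t^3*cos(7*t)) dB_t.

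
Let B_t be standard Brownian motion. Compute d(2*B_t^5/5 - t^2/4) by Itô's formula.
d(2*B_t^5/5 - t^2/4) = (4*B_t^3 - t/2) dt + (2*B_t^4) dB_t

Itô's formula for f(t, x): d f(t, B_t) = (f_t + (1/2) f_xx) dt + f_x dB_t. Compute partials of f(t, x) = -t^2/4 + 2*x^5/5:
  f_t(t,x)  = -t/2
  f_x(t,x)  = 2*x^4
  f_xx(t,x) = 8*x^3
Assemble drift = f_t + (1/2) f_xx = -t/2 + 4*x^3 and diffusion = f_x = 2*x^4. Substituting x = B_t:
  d(2*B_t^5/5 - t^2/4) = (4*B_t^3 - t/2) dt + (2*B_t^4) dB_t.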